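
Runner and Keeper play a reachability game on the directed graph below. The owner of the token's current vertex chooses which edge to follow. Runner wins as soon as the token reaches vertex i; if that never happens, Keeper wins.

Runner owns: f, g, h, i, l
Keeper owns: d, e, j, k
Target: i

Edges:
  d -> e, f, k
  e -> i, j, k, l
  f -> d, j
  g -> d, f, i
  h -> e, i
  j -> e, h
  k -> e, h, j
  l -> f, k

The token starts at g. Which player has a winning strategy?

A0 = {i}
A1: add {g, h} — g (Runner) has g→i; h (Runner) has h→i.
A2 = A1; e.g. d (Keeper) can still go to e. Fixed point.
g ∈ A1, so Runner can force the target.

Runner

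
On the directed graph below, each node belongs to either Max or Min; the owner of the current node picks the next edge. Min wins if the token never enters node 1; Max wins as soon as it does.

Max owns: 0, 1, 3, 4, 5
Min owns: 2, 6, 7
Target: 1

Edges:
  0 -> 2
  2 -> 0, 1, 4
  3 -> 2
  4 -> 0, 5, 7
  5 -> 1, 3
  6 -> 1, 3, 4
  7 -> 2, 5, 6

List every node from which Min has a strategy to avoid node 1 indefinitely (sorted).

A0 = {1}
A1: add {5} — 5 (Max) has 5→1.
A2: add {4} — 4 (Max) has 4→5.
A3 = A2; e.g. 0 (Max) has no edge into A2. Fixed point.
Max's attractor = {1, 4, 5}; Min avoids the target exactly from the complement.

0, 2, 3, 6, 7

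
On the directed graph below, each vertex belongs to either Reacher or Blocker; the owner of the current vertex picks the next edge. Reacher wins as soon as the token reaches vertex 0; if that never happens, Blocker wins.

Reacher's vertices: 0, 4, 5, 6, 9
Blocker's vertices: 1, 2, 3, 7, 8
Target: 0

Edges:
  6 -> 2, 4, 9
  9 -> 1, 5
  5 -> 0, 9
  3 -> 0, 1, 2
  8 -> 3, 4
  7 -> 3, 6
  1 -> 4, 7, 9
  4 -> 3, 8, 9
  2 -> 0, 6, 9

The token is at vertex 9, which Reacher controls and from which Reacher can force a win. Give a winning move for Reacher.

5

A0 = {0}
A1: add {5} — 5 (Reacher) has 5→0.
A2: add {9} — 9 (Reacher) has 9→5.
A3: add {4, 6} — 4 (Reacher) has 4→9; 6 (Reacher) has 6→9.
A4: add {2} — 2 (Blocker): all of {0, 6, 9} already in.
A5 = A4; e.g. 1 (Blocker) can still go to 7. Fixed point.
From 9, successor 5 is in the attractor (rank 1); the other successor 1 is not.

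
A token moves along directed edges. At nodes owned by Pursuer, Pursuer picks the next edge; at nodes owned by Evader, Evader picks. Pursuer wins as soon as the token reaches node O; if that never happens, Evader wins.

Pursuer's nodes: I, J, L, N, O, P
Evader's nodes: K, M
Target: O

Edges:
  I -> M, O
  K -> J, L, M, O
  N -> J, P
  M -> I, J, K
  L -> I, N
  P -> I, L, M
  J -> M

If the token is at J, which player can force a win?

Evader

A0 = {O}
A1: add {I} — I (Pursuer) has I→O.
A2: add {L, P} — L (Pursuer) has L→I; P (Pursuer) has P→I.
A3: add {N} — N (Pursuer) has N→P.
A4 = A3; e.g. J (Pursuer) has no edge into A3. Fixed point.
J never enters the attractor, so Evader can avoid the target forever.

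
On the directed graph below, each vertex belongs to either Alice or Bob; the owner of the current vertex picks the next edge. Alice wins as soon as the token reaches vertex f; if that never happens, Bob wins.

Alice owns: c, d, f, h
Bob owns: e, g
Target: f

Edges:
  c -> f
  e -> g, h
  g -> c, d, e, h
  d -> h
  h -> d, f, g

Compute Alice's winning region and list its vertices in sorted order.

A0 = {f}
A1: add {c, h} — c (Alice) has c→f; h (Alice) has h→f.
A2: add {d} — d (Alice) has d→h.
A3 = A2; e.g. e (Bob) can still go to g. Fixed point.
Alice's winning region = {c, d, f, h}.

c, d, f, h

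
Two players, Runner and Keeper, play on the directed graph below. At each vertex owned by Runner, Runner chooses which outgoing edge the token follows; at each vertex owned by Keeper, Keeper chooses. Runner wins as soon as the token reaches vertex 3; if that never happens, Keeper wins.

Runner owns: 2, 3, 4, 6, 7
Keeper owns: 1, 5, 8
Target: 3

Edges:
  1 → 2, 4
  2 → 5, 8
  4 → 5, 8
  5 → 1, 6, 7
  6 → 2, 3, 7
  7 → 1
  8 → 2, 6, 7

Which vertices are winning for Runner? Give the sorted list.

3, 6

A0 = {3}
A1: add {6} — 6 (Runner) has 6→3.
A2 = A1; e.g. 1 (Keeper) can still go to 2. Fixed point.
Runner's winning region = {3, 6}.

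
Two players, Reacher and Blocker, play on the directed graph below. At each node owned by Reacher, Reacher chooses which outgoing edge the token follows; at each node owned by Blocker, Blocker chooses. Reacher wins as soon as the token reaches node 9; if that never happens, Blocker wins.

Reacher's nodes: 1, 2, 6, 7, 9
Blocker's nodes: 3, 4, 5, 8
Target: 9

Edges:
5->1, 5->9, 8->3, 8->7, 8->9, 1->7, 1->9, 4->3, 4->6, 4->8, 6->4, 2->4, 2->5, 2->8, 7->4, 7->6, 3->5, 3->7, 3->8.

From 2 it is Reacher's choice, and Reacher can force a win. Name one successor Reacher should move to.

A0 = {9}
A1: add {1} — 1 (Reacher) has 1→9.
A2: add {5} — 5 (Blocker): all of {1, 9} already in.
A3: add {2} — 2 (Reacher) has 2→5.
A4 = A3; e.g. 3 (Blocker) can still go to 7. Fixed point.
From 2, successor 5 is in the attractor (rank 2); the other successors 4, 8 are not.

5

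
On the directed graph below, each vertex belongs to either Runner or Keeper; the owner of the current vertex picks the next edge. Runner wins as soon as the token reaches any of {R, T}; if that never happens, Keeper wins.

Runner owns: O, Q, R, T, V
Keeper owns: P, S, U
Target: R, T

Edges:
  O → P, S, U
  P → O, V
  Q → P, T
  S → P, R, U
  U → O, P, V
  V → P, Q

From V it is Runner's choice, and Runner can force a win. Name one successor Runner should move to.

Q

A0 = {R, T}
A1: add {Q} — Q (Runner) has Q→T.
A2: add {V} — V (Runner) has V→Q.
A3 = A2; e.g. O (Runner) has no edge into A2. Fixed point.
From V, successor Q is in the attractor (rank 1); the other successor P is not.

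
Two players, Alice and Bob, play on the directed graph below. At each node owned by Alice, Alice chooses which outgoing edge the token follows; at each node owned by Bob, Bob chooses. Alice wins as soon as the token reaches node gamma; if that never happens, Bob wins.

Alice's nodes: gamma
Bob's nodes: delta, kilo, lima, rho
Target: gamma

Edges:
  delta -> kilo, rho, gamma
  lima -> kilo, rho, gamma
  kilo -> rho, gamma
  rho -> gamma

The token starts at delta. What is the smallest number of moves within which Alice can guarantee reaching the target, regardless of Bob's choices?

A0 = {gamma}
A1: add {rho} — rho (Bob): all of {gamma} already in.
A2: add {kilo} — kilo (Bob): all of {rho, gamma} already in.
A3: add {delta, lima} — delta (Bob): all of {kilo, rho, gamma} already in; lima (Bob): all of {kilo, rho, gamma} already in.
A3 = all vertices. Fixed point.
delta enters the attractor at level 3, so Alice can force the target in 3 moves from there.

3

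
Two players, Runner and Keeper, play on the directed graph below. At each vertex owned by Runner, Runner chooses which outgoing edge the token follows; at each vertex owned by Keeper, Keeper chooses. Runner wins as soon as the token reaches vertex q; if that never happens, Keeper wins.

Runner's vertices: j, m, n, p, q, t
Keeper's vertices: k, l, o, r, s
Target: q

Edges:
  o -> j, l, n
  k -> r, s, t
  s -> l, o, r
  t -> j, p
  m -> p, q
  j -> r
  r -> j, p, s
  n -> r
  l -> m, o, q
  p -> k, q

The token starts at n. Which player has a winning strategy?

Keeper

A0 = {q}
A1: add {m, p} — m (Runner) has m→q; p (Runner) has p→q.
A2: add {t} — t (Runner) has t→p.
A3 = A2; e.g. j (Runner) has no edge into A2. Fixed point.
n never enters the attractor, so Keeper can avoid the target forever.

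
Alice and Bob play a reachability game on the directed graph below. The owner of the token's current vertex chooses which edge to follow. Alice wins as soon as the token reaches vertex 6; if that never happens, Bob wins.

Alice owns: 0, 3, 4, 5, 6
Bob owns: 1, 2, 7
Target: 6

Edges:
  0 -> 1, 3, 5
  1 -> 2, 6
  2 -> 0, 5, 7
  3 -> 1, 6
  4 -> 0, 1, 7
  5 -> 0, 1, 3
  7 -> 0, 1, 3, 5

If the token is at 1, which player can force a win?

A0 = {6}
A1: add {3} — 3 (Alice) has 3→6.
A2: add {0, 5} — 0 (Alice) has 0→3; 5 (Alice) has 5→3.
A3: add {4} — 4 (Alice) has 4→0.
A4 = A3; e.g. 1 (Bob) can still go to 2. Fixed point.
1 never enters the attractor, so Bob can avoid the target forever.

Bob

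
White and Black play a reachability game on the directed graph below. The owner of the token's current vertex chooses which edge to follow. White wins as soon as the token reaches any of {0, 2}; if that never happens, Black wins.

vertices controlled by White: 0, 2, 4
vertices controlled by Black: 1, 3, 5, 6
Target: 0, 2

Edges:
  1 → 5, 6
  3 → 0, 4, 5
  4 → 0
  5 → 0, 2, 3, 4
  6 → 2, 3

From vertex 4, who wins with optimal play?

A0 = {0, 2}
A1: add {4} — 4 (White) has 4→0.
A2 = A1; e.g. 1 (Black) can still go to 5. Fixed point.
4 ∈ A1, so White can force the target.

White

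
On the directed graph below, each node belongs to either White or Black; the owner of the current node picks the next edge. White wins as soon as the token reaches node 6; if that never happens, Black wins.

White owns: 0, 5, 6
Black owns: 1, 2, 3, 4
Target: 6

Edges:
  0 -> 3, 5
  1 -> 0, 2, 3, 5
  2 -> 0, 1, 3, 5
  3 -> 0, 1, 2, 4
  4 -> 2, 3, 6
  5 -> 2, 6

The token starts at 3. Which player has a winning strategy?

A0 = {6}
A1: add {5} — 5 (White) has 5→6.
A2: add {0} — 0 (White) has 0→5.
A3 = A2; e.g. 1 (Black) can still go to 2. Fixed point.
3 never enters the attractor, so Black can avoid the target forever.

Black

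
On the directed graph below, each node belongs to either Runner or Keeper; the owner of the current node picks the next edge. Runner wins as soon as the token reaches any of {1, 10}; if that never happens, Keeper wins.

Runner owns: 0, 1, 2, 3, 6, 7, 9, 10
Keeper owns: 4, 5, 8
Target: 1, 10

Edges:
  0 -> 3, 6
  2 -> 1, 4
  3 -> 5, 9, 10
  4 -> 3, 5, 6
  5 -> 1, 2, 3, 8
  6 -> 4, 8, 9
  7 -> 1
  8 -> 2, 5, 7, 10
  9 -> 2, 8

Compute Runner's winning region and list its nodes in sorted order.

0, 1, 2, 3, 6, 7, 9, 10

A0 = {1, 10}
A1: add {2, 3, 7} — 2 (Runner) has 2→1; 3 (Runner) has 3→10; 7 (Runner) has 7→1.
A2: add {0, 9} — 0 (Runner) has 0→3; 9 (Runner) has 9→2.
A3: add {6} — 6 (Runner) has 6→9.
A4 = A3; e.g. 4 (Keeper) can still go to 5. Fixed point.
Runner's winning region = {0, 1, 2, 3, 6, 7, 9, 10}.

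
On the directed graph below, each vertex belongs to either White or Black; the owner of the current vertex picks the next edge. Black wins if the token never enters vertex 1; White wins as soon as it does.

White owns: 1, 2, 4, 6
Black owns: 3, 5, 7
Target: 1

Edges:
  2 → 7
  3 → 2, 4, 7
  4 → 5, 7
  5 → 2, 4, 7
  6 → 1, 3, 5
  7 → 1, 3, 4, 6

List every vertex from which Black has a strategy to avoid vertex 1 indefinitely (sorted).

A0 = {1}
A1: add {6} — 6 (White) has 6→1.
A2 = A1; e.g. 2 (White) has no edge into A1. Fixed point.
White's attractor = {1, 6}; Black avoids the target exactly from the complement.

2, 3, 4, 5, 7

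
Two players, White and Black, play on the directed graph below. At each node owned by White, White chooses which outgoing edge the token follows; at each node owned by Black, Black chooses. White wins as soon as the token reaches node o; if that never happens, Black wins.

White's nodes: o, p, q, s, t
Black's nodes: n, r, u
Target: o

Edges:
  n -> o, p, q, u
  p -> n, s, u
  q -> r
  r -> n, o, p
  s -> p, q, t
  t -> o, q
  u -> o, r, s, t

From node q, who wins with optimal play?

A0 = {o}
A1: add {t} — t (White) has t→o.
A2: add {s} — s (White) has s→t.
A3: add {p} — p (White) has p→s.
A4 = A3; e.g. n (Black) can still go to q. Fixed point.
q never enters the attractor, so Black can avoid the target forever.

Black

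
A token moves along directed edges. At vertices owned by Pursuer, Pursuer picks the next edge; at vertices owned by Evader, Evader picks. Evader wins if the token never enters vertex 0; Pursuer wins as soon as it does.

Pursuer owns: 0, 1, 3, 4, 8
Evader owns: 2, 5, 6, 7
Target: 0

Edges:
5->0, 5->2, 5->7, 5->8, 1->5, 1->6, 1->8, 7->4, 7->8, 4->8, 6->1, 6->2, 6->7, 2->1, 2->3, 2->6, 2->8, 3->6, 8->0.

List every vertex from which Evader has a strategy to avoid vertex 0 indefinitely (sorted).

A0 = {0}
A1: add {8} — 8 (Pursuer) has 8→0.
A2: add {1, 4} — 1 (Pursuer) has 1→8; 4 (Pursuer) has 4→8.
A3: add {7} — 7 (Evader): all of {4, 8} already in.
A4 = A3; e.g. 2 (Evader) can still go to 3. Fixed point.
Pursuer's attractor = {0, 1, 4, 7, 8}; Evader avoids the target exactly from the complement.

2, 3, 5, 6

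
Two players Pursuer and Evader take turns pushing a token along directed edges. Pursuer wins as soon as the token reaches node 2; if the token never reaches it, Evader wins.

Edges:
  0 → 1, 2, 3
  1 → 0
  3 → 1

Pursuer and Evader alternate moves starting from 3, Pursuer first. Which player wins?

Pursuer

Track states (vertex, player-to-move).
A0 = {(2,Pursuer), (2,Evader)}
A1: add {(0,Pursuer)}.
A2: add {(1,Evader)}.
A3: add {(3,Pursuer)}.
(3,Pursuer) ∈ A3 ⇒ Pursuer forces the target.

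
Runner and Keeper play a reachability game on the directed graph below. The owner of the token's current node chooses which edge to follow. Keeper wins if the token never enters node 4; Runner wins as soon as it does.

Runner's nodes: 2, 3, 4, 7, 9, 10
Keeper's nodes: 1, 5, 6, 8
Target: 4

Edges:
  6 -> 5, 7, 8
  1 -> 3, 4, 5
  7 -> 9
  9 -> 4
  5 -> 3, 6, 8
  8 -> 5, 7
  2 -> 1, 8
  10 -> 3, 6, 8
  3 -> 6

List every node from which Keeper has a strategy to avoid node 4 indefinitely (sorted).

1, 2, 3, 5, 6, 8, 10

A0 = {4}
A1: add {9} — 9 (Runner) has 9→4.
A2: add {7} — 7 (Runner) has 7→9.
A3 = A2; e.g. 1 (Keeper) can still go to 3. Fixed point.
Runner's attractor = {4, 7, 9}; Keeper avoids the target exactly from the complement.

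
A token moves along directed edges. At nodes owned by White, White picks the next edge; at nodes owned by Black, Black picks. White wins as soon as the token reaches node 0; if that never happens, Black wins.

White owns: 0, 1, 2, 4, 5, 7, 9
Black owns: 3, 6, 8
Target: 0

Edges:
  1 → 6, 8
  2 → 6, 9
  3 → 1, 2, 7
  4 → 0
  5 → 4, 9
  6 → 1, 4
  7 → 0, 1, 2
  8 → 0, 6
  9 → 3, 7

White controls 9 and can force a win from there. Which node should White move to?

7

A0 = {0}
A1: add {4, 7} — 4 (White) has 4→0; 7 (White) has 7→0.
A2: add {5, 9} — 5 (White) has 5→4; 9 (White) has 9→7.
A3: add {2} — 2 (White) has 2→9.
A4 = A3; e.g. 1 (White) has no edge into A3. Fixed point.
From 9, successor 7 is in the attractor (rank 1); the other successor 3 is not.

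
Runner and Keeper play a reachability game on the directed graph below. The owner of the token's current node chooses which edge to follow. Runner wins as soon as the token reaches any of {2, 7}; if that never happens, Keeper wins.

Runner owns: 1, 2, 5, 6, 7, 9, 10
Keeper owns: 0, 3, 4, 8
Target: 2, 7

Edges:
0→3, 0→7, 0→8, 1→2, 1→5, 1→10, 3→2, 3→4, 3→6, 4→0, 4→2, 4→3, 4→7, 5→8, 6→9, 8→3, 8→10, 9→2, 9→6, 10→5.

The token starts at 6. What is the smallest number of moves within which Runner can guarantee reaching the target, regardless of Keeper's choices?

2

A0 = {2, 7}
A1: add {1, 9} — 1 (Runner) has 1→2; 9 (Runner) has 9→2.
A2: add {6} — 6 (Runner) has 6→9.
A3 = A2; e.g. 0 (Keeper) can still go to 3. Fixed point.
6 enters the attractor at level 2, so Runner can force the target in 2 moves from there.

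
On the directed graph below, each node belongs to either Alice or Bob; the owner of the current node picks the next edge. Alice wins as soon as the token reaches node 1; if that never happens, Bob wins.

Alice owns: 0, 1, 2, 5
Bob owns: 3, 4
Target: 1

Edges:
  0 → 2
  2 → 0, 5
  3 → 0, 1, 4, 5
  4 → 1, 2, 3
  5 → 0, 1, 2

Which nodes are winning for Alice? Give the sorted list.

A0 = {1}
A1: add {5} — 5 (Alice) has 5→1.
A2: add {2} — 2 (Alice) has 2→5.
A3: add {0} — 0 (Alice) has 0→2.
A4 = A3; e.g. 3 (Bob) can still go to 4. Fixed point.
Alice's winning region = {0, 1, 2, 5}.

0, 1, 2, 5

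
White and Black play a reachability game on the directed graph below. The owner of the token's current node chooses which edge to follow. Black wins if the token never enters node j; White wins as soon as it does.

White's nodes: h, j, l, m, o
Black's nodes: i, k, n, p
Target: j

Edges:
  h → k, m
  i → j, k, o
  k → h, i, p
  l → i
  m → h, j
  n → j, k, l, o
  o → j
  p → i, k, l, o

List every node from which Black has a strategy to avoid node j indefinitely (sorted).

i, k, l, n, p

A0 = {j}
A1: add {m, o} — m (White) has m→j; o (White) has o→j.
A2: add {h} — h (White) has h→m.
A3 = A2; e.g. i (Black) can still go to k. Fixed point.
White's attractor = {h, j, m, o}; Black avoids the target exactly from the complement.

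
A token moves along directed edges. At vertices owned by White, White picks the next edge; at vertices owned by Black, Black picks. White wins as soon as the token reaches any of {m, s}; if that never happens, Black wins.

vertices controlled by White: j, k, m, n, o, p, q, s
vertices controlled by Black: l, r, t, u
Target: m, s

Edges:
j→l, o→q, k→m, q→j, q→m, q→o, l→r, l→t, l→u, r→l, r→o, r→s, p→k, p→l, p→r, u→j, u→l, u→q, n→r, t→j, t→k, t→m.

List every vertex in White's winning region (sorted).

A0 = {m, s}
A1: add {k, q} — k (White) has k→m; q (White) has q→m.
A2: add {o, p} — o (White) has o→q; p (White) has p→k.
A3 = A2; e.g. j (White) has no edge into A2. Fixed point.
White's winning region = {k, m, o, p, q, s}.

k, m, o, p, q, s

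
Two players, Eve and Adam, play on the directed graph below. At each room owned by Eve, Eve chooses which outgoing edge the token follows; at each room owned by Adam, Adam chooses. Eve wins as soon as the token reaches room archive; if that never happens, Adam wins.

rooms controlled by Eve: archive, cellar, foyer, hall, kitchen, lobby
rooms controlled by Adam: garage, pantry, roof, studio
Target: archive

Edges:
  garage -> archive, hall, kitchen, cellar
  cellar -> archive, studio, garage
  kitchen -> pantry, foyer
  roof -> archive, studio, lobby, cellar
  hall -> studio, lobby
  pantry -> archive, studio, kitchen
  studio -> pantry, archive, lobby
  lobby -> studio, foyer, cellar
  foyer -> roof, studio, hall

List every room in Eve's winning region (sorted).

archive, cellar, foyer, garage, hall, kitchen, lobby

A0 = {archive}
A1: add {cellar} — cellar (Eve) has cellar→archive.
A2: add {lobby} — lobby (Eve) has lobby→cellar.
A3: add {hall} — hall (Eve) has hall→lobby.
A4: add {foyer} — foyer (Eve) has foyer→hall.
A5: add {kitchen} — kitchen (Eve) has kitchen→foyer.
A6: add {garage} — garage (Adam): all of {archive, hall, kitchen, cellar} already in.
A7 = A6; e.g. pantry (Adam) can still go to studio. Fixed point.
Eve's winning region = {archive, cellar, foyer, garage, hall, kitchen, lobby}.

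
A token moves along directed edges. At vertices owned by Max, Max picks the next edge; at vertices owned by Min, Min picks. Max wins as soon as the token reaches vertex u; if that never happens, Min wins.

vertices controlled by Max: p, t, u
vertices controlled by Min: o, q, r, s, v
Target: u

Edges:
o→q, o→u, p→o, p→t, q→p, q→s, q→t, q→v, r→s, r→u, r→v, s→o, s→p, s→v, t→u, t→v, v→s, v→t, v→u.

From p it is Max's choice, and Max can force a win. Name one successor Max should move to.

A0 = {u}
A1: add {t} — t (Max) has t→u.
A2: add {p} — p (Max) has p→t.
A3 = A2; e.g. o (Min) can still go to q. Fixed point.
From p, successor t is in the attractor (rank 1); the other successor o is not.

t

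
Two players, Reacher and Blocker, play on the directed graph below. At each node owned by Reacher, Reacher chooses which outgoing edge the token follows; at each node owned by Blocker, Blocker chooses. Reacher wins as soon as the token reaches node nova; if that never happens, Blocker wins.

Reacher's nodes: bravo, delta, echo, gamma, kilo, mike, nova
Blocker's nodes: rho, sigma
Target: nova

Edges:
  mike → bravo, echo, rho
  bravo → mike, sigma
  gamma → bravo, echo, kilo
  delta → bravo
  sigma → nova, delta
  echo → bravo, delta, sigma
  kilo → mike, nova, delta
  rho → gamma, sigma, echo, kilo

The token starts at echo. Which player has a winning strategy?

Blocker

A0 = {nova}
A1: add {kilo} — kilo (Reacher) has kilo→nova.
A2: add {gamma} — gamma (Reacher) has gamma→kilo.
A3 = A2; e.g. mike (Reacher) has no edge into A2. Fixed point.
echo never enters the attractor, so Blocker can avoid the target forever.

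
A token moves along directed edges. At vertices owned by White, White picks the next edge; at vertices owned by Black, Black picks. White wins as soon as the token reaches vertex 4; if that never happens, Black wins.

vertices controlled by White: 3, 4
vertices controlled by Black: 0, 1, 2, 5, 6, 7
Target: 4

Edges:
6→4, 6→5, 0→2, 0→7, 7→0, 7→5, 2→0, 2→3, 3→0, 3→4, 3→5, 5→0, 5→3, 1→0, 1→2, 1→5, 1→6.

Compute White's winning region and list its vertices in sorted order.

A0 = {4}
A1: add {3} — 3 (White) has 3→4.
A2 = A1; e.g. 0 (Black) can still go to 2. Fixed point.
White's winning region = {3, 4}.

3, 4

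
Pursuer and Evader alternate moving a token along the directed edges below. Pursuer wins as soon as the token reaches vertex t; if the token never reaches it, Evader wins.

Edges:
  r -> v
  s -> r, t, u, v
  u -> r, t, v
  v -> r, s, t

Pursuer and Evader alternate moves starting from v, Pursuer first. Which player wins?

Track states (vertex, player-to-move).
A0 = {(t,Pursuer), (t,Evader)}
A1: add {(s,Pursuer), (u,Pursuer), (v,Pursuer)}.
(v,Pursuer) ∈ A1 ⇒ Pursuer forces the target.

Pursuer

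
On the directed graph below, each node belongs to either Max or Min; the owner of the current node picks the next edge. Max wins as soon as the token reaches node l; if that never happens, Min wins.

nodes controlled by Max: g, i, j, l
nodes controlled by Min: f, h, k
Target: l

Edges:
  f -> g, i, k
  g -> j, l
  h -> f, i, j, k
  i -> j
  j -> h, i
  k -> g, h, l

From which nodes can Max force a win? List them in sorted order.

A0 = {l}
A1: add {g} — g (Max) has g→l.
A2 = A1; e.g. f (Min) can still go to i. Fixed point.
Max's winning region = {g, l}.

g, l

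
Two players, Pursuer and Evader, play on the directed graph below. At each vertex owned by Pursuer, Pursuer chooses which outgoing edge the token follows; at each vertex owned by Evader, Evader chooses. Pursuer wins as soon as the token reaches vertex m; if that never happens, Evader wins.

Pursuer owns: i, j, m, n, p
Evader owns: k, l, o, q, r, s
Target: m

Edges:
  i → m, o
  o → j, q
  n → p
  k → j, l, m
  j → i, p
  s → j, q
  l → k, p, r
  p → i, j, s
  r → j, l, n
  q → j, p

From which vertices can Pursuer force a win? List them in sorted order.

i, j, m, n, o, p, q, s

A0 = {m}
A1: add {i} — i (Pursuer) has i→m.
A2: add {j, p} — j (Pursuer) has j→i; p (Pursuer) has p→i.
A3: add {n, q} — n (Pursuer) has n→p; q (Evader): all of {j, p} already in.
A4: add {o, s} — o (Evader): all of {j, q} already in; s (Evader): all of {j, q} already in.
A5 = A4; e.g. k (Evader) can still go to l. Fixed point.
Pursuer's winning region = {i, j, m, n, o, p, q, s}.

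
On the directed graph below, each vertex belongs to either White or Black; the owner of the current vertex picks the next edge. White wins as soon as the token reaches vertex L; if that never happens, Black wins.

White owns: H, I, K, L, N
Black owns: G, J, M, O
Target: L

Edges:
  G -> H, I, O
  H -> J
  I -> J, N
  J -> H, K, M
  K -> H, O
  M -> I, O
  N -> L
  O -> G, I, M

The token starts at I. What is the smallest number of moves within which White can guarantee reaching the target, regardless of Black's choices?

A0 = {L}
A1: add {N} — N (White) has N→L.
A2: add {I} — I (White) has I→N.
A3 = A2; e.g. G (Black) can still go to H. Fixed point.
I enters the attractor at level 2, so White can force the target in 2 moves from there.

2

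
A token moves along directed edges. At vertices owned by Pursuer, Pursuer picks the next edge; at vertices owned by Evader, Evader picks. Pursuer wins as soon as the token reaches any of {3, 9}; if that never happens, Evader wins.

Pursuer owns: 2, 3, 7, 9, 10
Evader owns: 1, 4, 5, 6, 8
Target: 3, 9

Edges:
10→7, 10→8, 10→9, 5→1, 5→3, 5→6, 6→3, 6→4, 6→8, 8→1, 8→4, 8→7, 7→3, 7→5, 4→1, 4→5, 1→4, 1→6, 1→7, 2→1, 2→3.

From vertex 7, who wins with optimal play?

A0 = {3, 9}
A1: add {2, 7, 10} — 2 (Pursuer) has 2→3; 7 (Pursuer) has 7→3; 10 (Pursuer) has 10→9.
A2 = A1; e.g. 1 (Evader) can still go to 4. Fixed point.
7 ∈ A1, so Pursuer can force the target.

Pursuer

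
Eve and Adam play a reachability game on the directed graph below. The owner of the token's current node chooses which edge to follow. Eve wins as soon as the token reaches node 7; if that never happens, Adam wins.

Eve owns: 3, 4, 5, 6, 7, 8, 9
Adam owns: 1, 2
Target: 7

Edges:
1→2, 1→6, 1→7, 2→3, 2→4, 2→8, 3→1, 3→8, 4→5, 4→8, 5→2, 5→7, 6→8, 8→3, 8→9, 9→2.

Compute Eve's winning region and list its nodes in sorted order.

A0 = {7}
A1: add {5} — 5 (Eve) has 5→7.
A2: add {4} — 4 (Eve) has 4→5.
A3 = A2; e.g. 1 (Adam) can still go to 2. Fixed point.
Eve's winning region = {4, 5, 7}.

4, 5, 7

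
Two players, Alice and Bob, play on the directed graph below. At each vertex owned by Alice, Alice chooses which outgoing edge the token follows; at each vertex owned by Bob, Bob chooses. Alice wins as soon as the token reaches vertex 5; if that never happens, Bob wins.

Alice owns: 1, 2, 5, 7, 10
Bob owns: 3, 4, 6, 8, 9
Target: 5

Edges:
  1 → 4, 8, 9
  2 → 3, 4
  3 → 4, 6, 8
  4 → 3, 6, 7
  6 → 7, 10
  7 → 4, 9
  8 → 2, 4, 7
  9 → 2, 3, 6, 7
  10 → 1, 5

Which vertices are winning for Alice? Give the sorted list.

A0 = {5}
A1: add {10} — 10 (Alice) has 10→5.
A2 = A1; e.g. 1 (Alice) has no edge into A1. Fixed point.
Alice's winning region = {5, 10}.

5, 10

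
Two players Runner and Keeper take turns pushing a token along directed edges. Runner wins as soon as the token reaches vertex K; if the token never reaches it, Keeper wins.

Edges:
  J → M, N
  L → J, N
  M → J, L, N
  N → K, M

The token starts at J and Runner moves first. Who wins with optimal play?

Track states (vertex, player-to-move).
A0 = {(K,Runner), (K,Keeper)}
A1: add {(N,Runner)}.
A2 = A1; e.g. (J,Runner) stays out. (J,Runner) never enters ⇒ Keeper avoids the target.

Keeper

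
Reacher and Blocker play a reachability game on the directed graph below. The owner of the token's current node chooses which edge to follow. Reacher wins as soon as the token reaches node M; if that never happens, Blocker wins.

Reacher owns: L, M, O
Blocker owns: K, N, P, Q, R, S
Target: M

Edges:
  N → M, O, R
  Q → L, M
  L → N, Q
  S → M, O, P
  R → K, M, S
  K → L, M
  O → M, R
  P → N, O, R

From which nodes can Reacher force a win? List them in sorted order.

M, O

A0 = {M}
A1: add {O} — O (Reacher) has O→M.
A2 = A1; e.g. K (Blocker) can still go to L. Fixed point.
Reacher's winning region = {M, O}.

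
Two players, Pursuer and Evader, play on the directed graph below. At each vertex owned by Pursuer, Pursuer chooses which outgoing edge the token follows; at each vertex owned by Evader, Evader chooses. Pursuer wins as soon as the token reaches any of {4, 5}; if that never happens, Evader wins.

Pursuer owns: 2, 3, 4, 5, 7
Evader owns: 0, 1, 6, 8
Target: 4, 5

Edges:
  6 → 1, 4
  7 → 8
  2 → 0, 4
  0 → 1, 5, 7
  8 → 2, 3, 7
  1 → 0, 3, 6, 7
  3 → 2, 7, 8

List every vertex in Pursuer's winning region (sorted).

2, 3, 4, 5

A0 = {4, 5}
A1: add {2} — 2 (Pursuer) has 2→4.
A2: add {3} — 3 (Pursuer) has 3→2.
A3 = A2; e.g. 0 (Evader) can still go to 1. Fixed point.
Pursuer's winning region = {2, 3, 4, 5}.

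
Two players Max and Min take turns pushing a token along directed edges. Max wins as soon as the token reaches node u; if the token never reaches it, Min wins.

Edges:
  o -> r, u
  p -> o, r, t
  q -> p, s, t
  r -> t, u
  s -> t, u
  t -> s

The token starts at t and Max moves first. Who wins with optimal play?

Min

Track states (vertex, player-to-move).
A0 = {(u,Max), (u,Min)}
A1: add {(o,Max), (r,Max), (s,Max)}.
A2: add {(o,Min), (t,Min)}.
A3: add {(p,Max), (q,Max)}.
A4 = A3; e.g. (p,Min) stays out. (t,Max) never enters ⇒ Min avoids the target.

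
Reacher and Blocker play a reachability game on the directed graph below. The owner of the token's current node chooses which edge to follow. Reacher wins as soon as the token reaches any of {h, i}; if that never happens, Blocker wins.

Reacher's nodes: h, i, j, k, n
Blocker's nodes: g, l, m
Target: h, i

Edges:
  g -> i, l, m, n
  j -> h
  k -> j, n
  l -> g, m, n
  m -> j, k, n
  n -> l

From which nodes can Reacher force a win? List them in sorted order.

h, i, j, k

A0 = {h, i}
A1: add {j} — j (Reacher) has j→h.
A2: add {k} — k (Reacher) has k→j.
A3 = A2; e.g. g (Blocker) can still go to l. Fixed point.
Reacher's winning region = {h, i, j, k}.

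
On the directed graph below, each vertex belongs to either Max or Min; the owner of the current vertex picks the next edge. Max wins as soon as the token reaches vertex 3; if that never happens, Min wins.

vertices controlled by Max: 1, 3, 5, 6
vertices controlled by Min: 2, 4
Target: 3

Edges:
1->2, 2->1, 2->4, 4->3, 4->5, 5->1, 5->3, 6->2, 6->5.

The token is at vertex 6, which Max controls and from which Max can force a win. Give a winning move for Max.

A0 = {3}
A1: add {5} — 5 (Max) has 5→3.
A2: add {4, 6} — 4 (Min): all of {3, 5} already in; 6 (Max) has 6→5.
A3 = A2; e.g. 1 (Max) has no edge into A2. Fixed point.
From 6, successor 5 is in the attractor (rank 1); the other successor 2 is not.

5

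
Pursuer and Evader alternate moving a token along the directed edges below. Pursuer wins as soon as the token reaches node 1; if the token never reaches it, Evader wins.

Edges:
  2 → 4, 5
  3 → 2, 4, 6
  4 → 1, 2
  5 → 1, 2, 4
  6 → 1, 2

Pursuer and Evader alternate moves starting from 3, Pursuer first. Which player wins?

Track states (vertex, player-to-move).
A0 = {(1,Pursuer), (1,Evader)}
A1: add {(4,Pursuer), (5,Pursuer), (6,Pursuer)}.
A2: add {(2,Evader)}.
A3: add {(3,Pursuer)}.
(3,Pursuer) ∈ A3 ⇒ Pursuer forces the target.

Pursuer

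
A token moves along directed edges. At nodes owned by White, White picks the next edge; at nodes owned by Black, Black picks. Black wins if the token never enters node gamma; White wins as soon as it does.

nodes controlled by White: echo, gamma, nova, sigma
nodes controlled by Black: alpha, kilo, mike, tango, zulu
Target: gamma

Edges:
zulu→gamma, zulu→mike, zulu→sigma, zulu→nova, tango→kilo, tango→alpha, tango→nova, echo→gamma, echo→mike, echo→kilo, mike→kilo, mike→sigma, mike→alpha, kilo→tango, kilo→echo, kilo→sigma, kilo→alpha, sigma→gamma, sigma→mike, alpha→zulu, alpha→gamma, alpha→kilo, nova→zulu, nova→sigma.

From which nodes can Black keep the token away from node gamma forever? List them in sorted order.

A0 = {gamma}
A1: add {echo, sigma} — echo (White) has echo→gamma; sigma (White) has sigma→gamma.
A2: add {nova} — nova (White) has nova→sigma.
A3 = A2; e.g. zulu (Black) can still go to mike. Fixed point.
White's attractor = {echo, gamma, nova, sigma}; Black avoids the target exactly from the complement.

alpha, kilo, mike, tango, zulu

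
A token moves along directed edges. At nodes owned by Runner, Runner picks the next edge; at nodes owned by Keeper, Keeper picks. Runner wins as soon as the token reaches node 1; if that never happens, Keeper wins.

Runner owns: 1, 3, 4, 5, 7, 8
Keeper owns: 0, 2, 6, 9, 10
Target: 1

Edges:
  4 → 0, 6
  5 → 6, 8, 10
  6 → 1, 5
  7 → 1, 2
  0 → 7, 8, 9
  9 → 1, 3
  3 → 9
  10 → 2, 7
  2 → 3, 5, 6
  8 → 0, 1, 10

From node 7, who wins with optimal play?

Runner

A0 = {1}
A1: add {7, 8} — 7 (Runner) has 7→1; 8 (Runner) has 8→1.
7 ∈ A1, so Runner can force the target.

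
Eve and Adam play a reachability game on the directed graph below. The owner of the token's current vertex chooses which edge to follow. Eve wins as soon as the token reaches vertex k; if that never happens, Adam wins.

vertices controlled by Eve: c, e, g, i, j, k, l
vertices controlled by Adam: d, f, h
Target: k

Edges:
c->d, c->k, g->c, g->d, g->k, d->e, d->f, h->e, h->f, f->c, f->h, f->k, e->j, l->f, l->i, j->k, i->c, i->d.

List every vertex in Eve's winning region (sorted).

c, e, g, i, j, k, l

A0 = {k}
A1: add {c, g, j} — c (Eve) has c→k; g (Eve) has g→k; j (Eve) has j→k.
A2: add {e, i} — e (Eve) has e→j; i (Eve) has i→c.
A3: add {l} — l (Eve) has l→i.
A4 = A3; e.g. d (Adam) can still go to f. Fixed point.
Eve's winning region = {c, e, g, i, j, k, l}.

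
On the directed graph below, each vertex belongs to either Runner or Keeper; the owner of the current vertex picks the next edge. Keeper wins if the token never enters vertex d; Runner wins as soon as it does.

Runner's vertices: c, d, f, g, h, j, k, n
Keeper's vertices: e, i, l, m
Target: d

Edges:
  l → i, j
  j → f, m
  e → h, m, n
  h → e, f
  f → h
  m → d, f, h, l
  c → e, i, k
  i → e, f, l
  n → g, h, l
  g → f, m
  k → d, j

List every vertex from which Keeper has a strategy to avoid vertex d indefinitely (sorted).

e, f, g, h, i, j, l, m, n

A0 = {d}
A1: add {k} — k (Runner) has k→d.
A2: add {c} — c (Runner) has c→k.
A3 = A2; e.g. e (Keeper) can still go to h. Fixed point.
Runner's attractor = {c, d, k}; Keeper avoids the target exactly from the complement.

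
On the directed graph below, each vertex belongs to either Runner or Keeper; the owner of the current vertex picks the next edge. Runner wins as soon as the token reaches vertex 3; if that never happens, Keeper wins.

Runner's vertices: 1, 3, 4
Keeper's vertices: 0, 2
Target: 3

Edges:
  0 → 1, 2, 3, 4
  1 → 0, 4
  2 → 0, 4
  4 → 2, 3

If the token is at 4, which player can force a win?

Runner

A0 = {3}
A1: add {4} — 4 (Runner) has 4→3.
4 ∈ A1, so Runner can force the target.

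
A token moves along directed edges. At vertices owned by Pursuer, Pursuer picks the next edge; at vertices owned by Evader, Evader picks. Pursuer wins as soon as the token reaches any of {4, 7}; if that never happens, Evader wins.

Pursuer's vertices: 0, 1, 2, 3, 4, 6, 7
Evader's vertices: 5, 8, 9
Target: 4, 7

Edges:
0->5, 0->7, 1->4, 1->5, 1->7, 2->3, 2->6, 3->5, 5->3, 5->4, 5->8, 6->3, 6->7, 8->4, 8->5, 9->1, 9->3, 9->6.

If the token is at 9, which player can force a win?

Evader

A0 = {4, 7}
A1: add {0, 1, 6} — 0 (Pursuer) has 0→7; 1 (Pursuer) has 1→4; 6 (Pursuer) has 6→7.
A2: add {2} — 2 (Pursuer) has 2→6.
A3 = A2; e.g. 3 (Pursuer) has no edge into A2. Fixed point.
9 never enters the attractor, so Evader can avoid the target forever.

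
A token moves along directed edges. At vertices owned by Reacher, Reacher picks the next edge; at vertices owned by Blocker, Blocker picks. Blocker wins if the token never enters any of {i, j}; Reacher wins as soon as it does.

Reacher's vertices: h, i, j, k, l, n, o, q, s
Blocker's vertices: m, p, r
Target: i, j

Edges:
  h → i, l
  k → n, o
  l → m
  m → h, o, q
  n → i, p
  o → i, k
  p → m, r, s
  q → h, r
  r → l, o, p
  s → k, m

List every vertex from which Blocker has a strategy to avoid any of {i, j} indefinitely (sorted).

p, r

A0 = {i, j}
A1: add {h, n, o} — h (Reacher) has h→i; n (Reacher) has n→i; o (Reacher) has o→i.
A2: add {k, q} — k (Reacher) has k→n; q (Reacher) has q→h.
A3: add {m, s} — m (Blocker): all of {h, o, q} already in; s (Reacher) has s→k.
A4: add {l} — l (Reacher) has l→m.
A5 = A4; e.g. p (Blocker) can still go to r. Fixed point.
Reacher's attractor = {h, i, j, k, l, m, n, o, q, s}; Blocker avoids the target exactly from the complement.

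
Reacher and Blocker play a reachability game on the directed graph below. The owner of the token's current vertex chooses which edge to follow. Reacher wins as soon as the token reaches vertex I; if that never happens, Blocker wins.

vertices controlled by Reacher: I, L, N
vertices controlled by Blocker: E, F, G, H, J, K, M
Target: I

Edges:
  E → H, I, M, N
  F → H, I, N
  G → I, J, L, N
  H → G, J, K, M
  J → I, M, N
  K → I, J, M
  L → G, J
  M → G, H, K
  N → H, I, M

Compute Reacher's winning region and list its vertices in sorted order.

I, N

A0 = {I}
A1: add {N} — N (Reacher) has N→I.
A2 = A1; e.g. E (Blocker) can still go to H. Fixed point.
Reacher's winning region = {I, N}.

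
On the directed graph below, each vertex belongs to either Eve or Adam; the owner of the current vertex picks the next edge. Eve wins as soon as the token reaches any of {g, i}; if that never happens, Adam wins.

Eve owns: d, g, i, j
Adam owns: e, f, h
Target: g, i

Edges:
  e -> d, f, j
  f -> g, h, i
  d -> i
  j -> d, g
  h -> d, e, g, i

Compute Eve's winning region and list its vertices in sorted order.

A0 = {g, i}
A1: add {d, j} — d (Eve) has d→i; j (Eve) has j→g.
A2 = A1; e.g. e (Adam) can still go to f. Fixed point.
Eve's winning region = {d, g, i, j}.

d, g, i, j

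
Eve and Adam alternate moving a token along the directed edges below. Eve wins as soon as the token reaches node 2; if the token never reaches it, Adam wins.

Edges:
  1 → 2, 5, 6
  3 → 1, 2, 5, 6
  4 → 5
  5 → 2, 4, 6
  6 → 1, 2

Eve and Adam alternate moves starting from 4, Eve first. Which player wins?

Track states (vertex, player-to-move).
A0 = {(2,Eve), (2,Adam)}
A1: add {(1,Eve), (3,Eve), (5,Eve), (6,Eve)}.
A2: add {(1,Adam), (3,Adam), (4,Adam), (6,Adam)}.
A3 = A2; e.g. (4,Eve) stays out. (4,Eve) never enters ⇒ Adam avoids the target.

Adam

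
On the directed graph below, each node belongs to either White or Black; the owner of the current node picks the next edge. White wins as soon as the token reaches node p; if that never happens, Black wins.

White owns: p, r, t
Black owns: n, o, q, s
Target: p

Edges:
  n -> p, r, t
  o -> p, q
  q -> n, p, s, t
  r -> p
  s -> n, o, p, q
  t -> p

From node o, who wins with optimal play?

Black

A0 = {p}
A1: add {r, t} — r (White) has r→p; t (White) has t→p.
A2: add {n} — n (Black): all of {p, r, t} already in.
A3 = A2; e.g. o (Black) can still go to q. Fixed point.
o never enters the attractor, so Black can avoid the target forever.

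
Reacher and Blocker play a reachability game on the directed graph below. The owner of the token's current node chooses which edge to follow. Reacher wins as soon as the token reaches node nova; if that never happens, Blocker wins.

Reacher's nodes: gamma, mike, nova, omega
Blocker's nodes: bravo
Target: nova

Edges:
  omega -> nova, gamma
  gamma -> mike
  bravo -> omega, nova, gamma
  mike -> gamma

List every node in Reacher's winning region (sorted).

nova, omega

A0 = {nova}
A1: add {omega} — omega (Reacher) has omega→nova.
A2 = A1; e.g. gamma (Reacher) has no edge into A1. Fixed point.
Reacher's winning region = {nova, omega}.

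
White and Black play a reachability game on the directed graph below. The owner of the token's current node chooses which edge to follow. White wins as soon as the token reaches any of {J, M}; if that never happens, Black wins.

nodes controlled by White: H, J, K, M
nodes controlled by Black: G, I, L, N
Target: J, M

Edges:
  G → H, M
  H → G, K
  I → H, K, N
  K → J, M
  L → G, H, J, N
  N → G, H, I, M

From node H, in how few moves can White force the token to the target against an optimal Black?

2

A0 = {J, M}
A1: add {K} — K (White) has K→J.
A2: add {H} — H (White) has H→K.
H enters the attractor at level 2, so White can force the target in 2 moves from there.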